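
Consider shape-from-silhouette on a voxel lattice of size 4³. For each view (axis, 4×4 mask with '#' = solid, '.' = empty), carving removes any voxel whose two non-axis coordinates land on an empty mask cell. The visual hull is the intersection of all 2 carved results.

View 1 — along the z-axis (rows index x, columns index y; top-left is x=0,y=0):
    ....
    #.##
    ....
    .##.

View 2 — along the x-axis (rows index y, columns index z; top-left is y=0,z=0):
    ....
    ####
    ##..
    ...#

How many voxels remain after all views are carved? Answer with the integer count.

before carving: 64 voxels (4×4×4)
after view 1 [z-axis, 5 of 16 cells solid] → remaining = 20
after view 2 [x-axis, 7 of 16 cells solid] → remaining = 9

|visual hull| = 9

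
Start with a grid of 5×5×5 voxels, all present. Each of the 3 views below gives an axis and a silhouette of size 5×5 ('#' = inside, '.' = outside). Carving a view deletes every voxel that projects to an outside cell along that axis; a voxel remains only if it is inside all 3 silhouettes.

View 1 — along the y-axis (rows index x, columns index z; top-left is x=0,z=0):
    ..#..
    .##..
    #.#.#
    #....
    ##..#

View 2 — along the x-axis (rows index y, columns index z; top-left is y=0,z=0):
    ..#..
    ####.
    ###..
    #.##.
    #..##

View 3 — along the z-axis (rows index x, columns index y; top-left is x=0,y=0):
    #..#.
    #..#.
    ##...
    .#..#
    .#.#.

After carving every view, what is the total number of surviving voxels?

full grid |V| = 125
[1] y-view keeps 10 columns → grid now 50
[2] x-view keeps 14 columns → grid now 30
[3] z-view keeps 10 columns → grid now 12

remaining voxels: 12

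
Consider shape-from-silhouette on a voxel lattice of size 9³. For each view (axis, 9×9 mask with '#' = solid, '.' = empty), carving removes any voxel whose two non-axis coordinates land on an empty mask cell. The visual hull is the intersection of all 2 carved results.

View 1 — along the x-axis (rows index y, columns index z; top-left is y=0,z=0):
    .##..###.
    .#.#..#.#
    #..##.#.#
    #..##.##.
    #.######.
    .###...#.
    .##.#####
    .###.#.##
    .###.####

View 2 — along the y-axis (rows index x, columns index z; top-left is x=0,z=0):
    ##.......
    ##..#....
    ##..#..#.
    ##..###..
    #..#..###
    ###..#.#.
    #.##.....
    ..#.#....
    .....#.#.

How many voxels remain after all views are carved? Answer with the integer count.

remaining voxels: 161

start: 9×9×9 = 729 voxels
V1 x: intersect with YZ mask (50 set) -- 450 left
V2 y: intersect with XZ mask (31 set) -- 161 left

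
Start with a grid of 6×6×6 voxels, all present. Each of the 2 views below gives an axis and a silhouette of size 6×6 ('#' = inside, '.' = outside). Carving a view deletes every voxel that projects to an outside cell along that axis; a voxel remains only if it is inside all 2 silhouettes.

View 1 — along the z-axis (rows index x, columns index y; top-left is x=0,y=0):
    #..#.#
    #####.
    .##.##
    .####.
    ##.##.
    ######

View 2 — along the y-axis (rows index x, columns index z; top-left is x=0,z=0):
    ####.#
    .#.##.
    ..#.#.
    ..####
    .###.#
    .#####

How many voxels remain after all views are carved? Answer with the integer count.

before carving: 216 voxels (6×6×6)
V1 z: intersect with XY mask (26 set) -- 156 left
V2 y: intersect with XZ mask (23 set) -- 100 left

remaining voxels: 100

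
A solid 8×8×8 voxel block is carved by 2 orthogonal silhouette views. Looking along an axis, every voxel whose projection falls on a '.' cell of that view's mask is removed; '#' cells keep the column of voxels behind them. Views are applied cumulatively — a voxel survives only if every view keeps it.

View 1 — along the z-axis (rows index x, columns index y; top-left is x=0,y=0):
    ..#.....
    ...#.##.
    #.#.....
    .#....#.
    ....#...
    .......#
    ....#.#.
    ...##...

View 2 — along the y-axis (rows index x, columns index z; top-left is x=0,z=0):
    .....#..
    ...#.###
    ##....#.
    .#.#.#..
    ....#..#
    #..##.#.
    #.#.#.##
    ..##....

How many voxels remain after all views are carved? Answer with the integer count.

remaining voxels: 45

initial block: 8^3 = 512
[1] z-view keeps 14 columns → grid now 112
[2] y-view keeps 24 columns → grid now 45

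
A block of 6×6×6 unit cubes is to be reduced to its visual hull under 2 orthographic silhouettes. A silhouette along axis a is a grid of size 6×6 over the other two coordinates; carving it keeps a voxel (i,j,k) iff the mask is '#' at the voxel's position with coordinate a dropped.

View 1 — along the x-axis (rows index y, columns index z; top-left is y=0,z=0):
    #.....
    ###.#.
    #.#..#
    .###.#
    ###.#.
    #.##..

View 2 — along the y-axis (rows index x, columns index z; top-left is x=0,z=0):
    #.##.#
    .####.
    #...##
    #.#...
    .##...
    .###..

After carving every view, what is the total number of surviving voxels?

start: 6×6×6 = 216 voxels
  1. axis=0 (YZ plane), |mask|=19  ⇒  voxels=114
  2. axis=1 (XZ plane), |mask|=18  ⇒  voxels=63

63 voxels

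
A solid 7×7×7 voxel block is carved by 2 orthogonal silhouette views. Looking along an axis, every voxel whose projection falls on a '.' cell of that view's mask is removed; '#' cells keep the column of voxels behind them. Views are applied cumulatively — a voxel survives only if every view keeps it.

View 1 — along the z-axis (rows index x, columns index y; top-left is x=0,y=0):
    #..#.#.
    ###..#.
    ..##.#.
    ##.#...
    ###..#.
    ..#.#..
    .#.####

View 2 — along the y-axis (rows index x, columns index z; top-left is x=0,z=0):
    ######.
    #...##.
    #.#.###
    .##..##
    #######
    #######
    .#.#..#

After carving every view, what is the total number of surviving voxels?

114 voxels

before carving: 343 voxels (7×7×7)
after view 1 [z-axis, 24 of 49 cells solid] → remaining = 168
after view 2 [y-axis, 35 of 49 cells solid] → remaining = 114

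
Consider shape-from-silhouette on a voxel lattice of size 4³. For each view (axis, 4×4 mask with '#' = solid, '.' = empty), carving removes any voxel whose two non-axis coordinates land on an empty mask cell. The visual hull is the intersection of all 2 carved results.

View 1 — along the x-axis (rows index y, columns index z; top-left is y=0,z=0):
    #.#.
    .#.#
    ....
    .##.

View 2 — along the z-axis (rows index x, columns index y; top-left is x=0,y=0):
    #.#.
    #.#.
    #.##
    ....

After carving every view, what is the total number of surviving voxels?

full grid |V| = 64
carve view 1 (along x, YZ-mask fill 6/16): 24 voxels remain
carve view 2 (along z, XY-mask fill 7/16): 8 voxels remain

8 voxels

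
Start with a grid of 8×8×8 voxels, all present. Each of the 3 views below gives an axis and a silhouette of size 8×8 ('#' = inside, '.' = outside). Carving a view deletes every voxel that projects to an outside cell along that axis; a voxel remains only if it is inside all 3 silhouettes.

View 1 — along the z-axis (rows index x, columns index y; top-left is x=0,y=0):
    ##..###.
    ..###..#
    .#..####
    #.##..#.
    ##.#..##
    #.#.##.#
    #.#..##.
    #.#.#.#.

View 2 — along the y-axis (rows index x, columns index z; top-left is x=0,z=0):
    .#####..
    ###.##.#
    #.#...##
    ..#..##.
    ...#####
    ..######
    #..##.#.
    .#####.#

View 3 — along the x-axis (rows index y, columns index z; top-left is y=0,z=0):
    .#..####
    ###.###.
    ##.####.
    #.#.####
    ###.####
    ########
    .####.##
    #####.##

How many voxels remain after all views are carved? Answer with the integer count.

initial block: 8^3 = 512
carve view 1 (along z, XY-mask fill 36/64): 288 voxels remain
carve view 2 (along y, XZ-mask fill 39/64): 176 voxels remain
carve view 3 (along x, YZ-mask fill 51/64): 141 voxels remain

voxel count = 141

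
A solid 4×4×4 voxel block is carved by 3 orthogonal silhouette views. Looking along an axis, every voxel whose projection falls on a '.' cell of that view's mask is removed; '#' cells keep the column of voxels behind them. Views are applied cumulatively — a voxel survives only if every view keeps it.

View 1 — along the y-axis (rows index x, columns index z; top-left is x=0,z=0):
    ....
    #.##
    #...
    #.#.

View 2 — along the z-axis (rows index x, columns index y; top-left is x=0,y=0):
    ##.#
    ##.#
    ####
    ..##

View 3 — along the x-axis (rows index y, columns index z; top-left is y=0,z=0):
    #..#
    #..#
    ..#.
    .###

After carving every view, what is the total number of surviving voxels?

|visual hull| = 10

before carving: 64 voxels (4×4×4)
after view 1 [y-axis, 6 of 16 cells solid] → remaining = 24
after view 2 [z-axis, 12 of 16 cells solid] → remaining = 17
after view 3 [x-axis, 8 of 16 cells solid] → remaining = 10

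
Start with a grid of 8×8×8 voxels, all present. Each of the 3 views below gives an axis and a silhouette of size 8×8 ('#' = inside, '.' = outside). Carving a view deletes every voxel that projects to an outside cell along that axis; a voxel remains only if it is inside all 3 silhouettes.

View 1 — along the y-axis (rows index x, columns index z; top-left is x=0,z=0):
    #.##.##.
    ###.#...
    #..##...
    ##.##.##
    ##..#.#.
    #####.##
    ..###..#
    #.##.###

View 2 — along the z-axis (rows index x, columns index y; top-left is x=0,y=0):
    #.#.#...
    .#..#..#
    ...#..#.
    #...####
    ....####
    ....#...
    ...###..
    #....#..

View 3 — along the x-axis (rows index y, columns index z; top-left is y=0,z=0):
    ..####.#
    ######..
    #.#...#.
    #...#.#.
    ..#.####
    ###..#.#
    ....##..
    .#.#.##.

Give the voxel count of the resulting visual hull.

full grid |V| = 512
step 1: project along y, AND mask (39/64) → |grid| = 312
step 2: project along z, AND mask (23/64) → |grid| = 110
step 3: project along x, AND mask (33/64) → |grid| = 57

voxel count = 57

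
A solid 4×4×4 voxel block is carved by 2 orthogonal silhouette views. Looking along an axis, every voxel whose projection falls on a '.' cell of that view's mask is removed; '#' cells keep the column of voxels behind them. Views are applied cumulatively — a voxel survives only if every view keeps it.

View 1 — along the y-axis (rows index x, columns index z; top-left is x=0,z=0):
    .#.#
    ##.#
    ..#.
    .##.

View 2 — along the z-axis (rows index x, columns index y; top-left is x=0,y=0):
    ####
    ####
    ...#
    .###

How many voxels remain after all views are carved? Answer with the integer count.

start: 4×4×4 = 64 voxels
step 1: project along y, AND mask (8/16) → |grid| = 32
step 2: project along z, AND mask (12/16) → |grid| = 27

voxel count = 27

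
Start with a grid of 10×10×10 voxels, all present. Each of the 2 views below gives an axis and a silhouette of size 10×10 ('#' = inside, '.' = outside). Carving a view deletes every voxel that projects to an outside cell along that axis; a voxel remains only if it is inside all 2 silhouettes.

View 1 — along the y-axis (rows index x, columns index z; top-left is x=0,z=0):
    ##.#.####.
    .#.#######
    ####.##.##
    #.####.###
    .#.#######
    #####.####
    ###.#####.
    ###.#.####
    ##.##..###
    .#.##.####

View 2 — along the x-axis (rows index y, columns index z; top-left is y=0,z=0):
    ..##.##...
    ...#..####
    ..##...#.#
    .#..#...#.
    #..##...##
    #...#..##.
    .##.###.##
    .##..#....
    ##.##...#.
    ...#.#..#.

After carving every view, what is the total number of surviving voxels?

remaining voxels: 342

before carving: 1000 voxels (10×10×10)
step 1: project along y, AND mask (78/100) → |grid| = 780
step 2: project along x, AND mask (43/100) → |grid| = 342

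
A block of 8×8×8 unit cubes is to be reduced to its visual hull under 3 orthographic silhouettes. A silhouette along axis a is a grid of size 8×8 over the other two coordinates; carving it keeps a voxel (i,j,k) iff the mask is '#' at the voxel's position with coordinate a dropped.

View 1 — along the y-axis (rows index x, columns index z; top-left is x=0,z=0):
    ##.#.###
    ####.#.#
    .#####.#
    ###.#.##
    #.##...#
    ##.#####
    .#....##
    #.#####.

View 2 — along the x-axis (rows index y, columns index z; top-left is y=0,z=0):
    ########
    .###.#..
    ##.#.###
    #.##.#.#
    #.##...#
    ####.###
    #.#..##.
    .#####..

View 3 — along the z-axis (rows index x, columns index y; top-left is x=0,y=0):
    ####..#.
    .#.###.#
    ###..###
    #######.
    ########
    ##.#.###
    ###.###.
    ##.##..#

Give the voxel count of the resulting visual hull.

181 voxels

full grid |V| = 512
[1] y-view keeps 44 columns → grid now 352
[2] x-view keeps 43 columns → grid now 241
[3] z-view keeps 48 columns → grid now 181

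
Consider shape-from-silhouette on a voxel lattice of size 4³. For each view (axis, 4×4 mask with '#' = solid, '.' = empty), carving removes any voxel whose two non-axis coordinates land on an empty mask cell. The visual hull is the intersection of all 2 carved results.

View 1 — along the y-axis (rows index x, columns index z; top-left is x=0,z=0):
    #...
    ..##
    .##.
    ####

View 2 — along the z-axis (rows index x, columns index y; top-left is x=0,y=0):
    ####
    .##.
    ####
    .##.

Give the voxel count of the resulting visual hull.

remaining voxels: 24

full grid |V| = 64
  1. axis=1 (XZ plane), |mask|=9  ⇒  voxels=36
  2. axis=2 (XY plane), |mask|=12  ⇒  voxels=24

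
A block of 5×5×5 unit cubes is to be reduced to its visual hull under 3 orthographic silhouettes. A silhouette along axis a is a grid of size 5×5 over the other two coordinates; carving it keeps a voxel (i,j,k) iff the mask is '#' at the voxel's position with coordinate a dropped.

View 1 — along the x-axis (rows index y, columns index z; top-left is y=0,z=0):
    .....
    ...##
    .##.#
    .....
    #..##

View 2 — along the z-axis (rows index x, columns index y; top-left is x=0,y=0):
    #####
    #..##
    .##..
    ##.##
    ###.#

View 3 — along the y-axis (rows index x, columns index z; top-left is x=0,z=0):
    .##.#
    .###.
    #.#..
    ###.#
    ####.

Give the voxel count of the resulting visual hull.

remaining voxels: 15

start: 5×5×5 = 125 voxels
after view 1 [x-axis, 8 of 25 cells solid] → remaining = 40
after view 2 [z-axis, 18 of 25 cells solid] → remaining = 29
after view 3 [y-axis, 16 of 25 cells solid] → remaining = 15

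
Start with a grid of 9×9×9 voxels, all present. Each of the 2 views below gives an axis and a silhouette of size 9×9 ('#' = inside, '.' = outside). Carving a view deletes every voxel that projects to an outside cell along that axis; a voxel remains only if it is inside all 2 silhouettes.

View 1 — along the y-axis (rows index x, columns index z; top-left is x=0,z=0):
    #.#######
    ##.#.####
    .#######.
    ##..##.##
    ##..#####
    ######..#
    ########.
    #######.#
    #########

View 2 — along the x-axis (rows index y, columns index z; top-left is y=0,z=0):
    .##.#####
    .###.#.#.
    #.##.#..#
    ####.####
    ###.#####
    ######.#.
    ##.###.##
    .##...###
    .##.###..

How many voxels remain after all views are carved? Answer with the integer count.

before carving: 729 voxels (9×9×9)
V1 y: intersect with XZ mask (67 set) -- 603 left
V2 x: intersect with YZ mask (57 set) -- 425 left

remaining voxels: 425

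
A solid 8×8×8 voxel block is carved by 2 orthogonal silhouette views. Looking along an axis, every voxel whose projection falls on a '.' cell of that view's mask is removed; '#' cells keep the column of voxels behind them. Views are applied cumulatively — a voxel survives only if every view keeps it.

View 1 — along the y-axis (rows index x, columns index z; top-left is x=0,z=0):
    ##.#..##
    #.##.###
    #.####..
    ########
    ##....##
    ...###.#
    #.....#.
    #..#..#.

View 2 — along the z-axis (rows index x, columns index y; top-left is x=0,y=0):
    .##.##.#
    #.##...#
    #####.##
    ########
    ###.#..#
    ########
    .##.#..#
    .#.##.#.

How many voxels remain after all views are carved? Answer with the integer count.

220 voxels

start: 8×8×8 = 512 voxels
  1. axis=1 (XZ plane), |mask|=37  ⇒  voxels=296
  2. axis=2 (XY plane), |mask|=45  ⇒  voxels=220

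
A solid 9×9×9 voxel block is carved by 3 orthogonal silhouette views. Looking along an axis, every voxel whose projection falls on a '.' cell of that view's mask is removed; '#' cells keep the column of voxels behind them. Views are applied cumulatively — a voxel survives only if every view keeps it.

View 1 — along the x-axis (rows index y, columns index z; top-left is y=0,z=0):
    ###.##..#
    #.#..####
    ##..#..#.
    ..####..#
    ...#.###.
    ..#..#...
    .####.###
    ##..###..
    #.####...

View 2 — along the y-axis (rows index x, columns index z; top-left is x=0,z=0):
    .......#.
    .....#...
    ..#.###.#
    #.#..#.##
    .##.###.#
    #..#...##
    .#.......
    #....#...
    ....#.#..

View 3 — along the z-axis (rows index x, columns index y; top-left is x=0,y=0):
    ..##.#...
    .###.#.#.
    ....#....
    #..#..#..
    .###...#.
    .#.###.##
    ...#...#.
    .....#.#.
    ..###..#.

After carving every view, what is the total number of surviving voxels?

start: 9×9×9 = 729 voxels
[1] x-view keeps 44 columns → grid now 396
[2] y-view keeps 27 columns → grid now 138
[3] z-view keeps 30 columns → grid now 50

|visual hull| = 50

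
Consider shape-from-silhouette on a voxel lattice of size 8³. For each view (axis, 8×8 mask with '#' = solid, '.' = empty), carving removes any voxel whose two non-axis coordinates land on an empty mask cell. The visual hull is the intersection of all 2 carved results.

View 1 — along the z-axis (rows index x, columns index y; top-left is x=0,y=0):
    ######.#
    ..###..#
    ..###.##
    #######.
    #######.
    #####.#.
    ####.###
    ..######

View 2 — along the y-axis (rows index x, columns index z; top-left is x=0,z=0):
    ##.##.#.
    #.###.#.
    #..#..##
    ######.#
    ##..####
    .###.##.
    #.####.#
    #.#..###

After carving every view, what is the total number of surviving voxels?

start: 8×8×8 = 512 voxels
V1 z: intersect with XY mask (49 set) -- 392 left
V2 y: intersect with XZ mask (43 set) -- 268 left

voxel count = 268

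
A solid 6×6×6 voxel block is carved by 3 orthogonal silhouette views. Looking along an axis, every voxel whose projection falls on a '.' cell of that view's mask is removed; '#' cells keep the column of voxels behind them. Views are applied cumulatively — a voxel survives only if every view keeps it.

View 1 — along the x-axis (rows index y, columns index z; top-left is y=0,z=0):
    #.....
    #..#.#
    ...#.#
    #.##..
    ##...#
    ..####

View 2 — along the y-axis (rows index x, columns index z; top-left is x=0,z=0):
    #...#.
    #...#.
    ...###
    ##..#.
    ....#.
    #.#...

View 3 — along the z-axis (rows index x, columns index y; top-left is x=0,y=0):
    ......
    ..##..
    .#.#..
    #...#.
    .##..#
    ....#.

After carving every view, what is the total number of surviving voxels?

voxel count = 9

full grid |V| = 216
step 1: project along x, AND mask (16/36) → |grid| = 96
step 2: project along y, AND mask (13/36) → |grid| = 32
step 3: project along z, AND mask (10/36) → |grid| = 9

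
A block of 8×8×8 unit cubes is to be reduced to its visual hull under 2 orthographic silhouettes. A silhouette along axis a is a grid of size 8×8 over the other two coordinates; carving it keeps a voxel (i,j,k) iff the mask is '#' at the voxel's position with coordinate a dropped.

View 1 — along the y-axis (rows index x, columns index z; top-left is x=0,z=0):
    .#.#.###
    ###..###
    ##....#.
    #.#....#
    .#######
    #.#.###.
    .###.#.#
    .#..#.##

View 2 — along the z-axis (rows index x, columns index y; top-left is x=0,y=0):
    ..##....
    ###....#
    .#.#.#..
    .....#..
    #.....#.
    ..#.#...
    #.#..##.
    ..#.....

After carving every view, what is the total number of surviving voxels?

full grid |V| = 512
carve view 1 (along y, XZ-mask fill 38/64): 304 voxels remain
carve view 2 (along z, XY-mask fill 19/64): 94 voxels remain

|visual hull| = 94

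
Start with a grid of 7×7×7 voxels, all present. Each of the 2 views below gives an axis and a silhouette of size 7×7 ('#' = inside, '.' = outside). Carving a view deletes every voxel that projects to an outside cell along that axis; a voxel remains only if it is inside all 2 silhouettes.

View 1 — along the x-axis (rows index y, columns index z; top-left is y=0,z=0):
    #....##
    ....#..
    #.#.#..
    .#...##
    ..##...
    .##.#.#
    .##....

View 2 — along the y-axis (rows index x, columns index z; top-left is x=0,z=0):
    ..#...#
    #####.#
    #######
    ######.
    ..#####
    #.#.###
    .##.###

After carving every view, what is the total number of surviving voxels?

start: 7×7×7 = 343 voxels
  1. axis=0 (YZ plane), |mask|=18  ⇒  voxels=126
  2. axis=1 (XZ plane), |mask|=36  ⇒  voxels=98

voxel count = 98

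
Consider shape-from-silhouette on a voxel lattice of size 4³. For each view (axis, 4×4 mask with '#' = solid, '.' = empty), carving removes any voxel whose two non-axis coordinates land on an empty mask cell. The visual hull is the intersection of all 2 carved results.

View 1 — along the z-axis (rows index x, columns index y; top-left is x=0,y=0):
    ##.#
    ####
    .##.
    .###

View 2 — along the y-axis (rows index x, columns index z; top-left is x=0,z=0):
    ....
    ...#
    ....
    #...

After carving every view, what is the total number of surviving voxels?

before carving: 64 voxels (4×4×4)
after view 1 [z-axis, 12 of 16 cells solid] → remaining = 48
after view 2 [y-axis, 2 of 16 cells solid] → remaining = 7

|visual hull| = 7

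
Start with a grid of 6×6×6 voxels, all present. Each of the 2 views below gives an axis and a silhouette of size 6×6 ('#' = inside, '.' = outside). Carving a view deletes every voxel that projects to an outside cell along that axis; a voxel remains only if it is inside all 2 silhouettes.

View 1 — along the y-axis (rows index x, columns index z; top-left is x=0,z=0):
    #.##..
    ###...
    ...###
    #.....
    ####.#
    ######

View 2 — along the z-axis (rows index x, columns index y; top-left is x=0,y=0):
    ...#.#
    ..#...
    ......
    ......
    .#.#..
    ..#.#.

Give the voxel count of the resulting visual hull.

voxel count = 31

full grid |V| = 216
carve view 1 (along y, XZ-mask fill 21/36): 126 voxels remain
carve view 2 (along z, XY-mask fill 7/36): 31 voxels remain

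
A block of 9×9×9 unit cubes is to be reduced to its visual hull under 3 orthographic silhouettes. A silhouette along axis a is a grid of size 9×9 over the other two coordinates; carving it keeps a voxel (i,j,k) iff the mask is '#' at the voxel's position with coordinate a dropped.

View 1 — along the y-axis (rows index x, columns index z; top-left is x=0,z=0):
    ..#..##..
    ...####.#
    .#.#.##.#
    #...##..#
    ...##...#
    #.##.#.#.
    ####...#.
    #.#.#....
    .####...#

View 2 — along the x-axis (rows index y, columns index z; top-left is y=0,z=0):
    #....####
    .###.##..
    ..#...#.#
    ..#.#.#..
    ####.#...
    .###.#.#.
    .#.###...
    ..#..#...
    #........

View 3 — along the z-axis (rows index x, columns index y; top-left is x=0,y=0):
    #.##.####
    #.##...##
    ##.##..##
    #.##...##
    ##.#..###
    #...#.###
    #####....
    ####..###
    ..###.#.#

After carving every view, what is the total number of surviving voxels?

initial block: 9^3 = 729
  1. axis=1 (XZ plane), |mask|=38  ⇒  voxels=342
  2. axis=0 (YZ plane), |mask|=33  ⇒  voxels=144
  3. axis=2 (XY plane), |mask|=51  ⇒  voxels=84

remaining voxels: 84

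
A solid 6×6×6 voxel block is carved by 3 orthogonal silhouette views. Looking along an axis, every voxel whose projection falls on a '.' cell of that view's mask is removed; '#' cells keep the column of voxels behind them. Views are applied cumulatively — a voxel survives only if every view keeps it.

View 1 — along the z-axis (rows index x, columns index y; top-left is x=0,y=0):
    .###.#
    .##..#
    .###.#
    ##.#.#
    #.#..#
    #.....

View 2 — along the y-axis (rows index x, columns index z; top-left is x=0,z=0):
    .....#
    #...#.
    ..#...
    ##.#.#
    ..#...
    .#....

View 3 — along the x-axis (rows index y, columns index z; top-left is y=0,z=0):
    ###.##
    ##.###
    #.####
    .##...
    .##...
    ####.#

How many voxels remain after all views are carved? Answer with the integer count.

before carving: 216 voxels (6×6×6)
after view 1 [z-axis, 19 of 36 cells solid] → remaining = 114
after view 2 [y-axis, 10 of 36 cells solid] → remaining = 34
after view 3 [x-axis, 24 of 36 cells solid] → remaining = 27

|visual hull| = 27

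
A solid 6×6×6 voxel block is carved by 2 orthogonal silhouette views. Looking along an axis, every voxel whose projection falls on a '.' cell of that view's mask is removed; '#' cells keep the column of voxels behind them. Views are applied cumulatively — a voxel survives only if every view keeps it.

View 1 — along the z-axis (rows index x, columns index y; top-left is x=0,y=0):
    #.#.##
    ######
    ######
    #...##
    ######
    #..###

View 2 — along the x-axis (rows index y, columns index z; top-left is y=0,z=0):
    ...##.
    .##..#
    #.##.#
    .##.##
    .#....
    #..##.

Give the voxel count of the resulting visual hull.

77 voxels

initial block: 6^3 = 216
  1. axis=2 (XY plane), |mask|=29  ⇒  voxels=174
  2. axis=0 (YZ plane), |mask|=17  ⇒  voxels=77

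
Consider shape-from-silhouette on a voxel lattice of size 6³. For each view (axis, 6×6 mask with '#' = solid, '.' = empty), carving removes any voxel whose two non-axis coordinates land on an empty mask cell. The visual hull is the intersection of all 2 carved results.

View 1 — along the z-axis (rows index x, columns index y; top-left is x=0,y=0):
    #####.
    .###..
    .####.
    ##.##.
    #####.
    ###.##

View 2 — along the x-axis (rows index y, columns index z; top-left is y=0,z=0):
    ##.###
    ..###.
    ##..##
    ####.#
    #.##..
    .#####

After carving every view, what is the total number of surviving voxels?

remaining voxels: 103

before carving: 216 voxels (6×6×6)
carve view 1 (along z, XY-mask fill 26/36): 156 voxels remain
carve view 2 (along x, YZ-mask fill 25/36): 103 voxels remain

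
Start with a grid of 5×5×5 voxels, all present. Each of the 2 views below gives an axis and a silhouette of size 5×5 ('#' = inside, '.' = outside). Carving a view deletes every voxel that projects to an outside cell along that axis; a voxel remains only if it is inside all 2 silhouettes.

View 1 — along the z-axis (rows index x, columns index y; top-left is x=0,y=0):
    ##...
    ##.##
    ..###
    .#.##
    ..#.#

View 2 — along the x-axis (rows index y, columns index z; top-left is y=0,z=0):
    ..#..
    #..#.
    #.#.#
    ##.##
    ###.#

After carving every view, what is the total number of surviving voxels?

full grid |V| = 125
carve view 1 (along z, XY-mask fill 14/25): 70 voxels remain
carve view 2 (along x, YZ-mask fill 14/25): 42 voxels remain

42 voxels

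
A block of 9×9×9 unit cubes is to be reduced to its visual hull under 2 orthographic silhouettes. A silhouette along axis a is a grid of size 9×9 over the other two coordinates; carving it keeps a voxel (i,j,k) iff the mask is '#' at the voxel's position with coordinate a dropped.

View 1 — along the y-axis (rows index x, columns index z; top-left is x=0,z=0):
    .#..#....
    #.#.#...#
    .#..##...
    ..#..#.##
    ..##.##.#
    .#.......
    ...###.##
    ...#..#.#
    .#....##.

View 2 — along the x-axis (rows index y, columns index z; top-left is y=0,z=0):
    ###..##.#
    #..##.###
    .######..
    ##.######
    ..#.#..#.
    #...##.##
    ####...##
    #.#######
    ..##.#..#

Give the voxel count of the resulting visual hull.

remaining voxels: 174

initial block: 9^3 = 729
[1] y-view keeps 30 columns → grid now 270
[2] x-view keeps 52 columns → grid now 174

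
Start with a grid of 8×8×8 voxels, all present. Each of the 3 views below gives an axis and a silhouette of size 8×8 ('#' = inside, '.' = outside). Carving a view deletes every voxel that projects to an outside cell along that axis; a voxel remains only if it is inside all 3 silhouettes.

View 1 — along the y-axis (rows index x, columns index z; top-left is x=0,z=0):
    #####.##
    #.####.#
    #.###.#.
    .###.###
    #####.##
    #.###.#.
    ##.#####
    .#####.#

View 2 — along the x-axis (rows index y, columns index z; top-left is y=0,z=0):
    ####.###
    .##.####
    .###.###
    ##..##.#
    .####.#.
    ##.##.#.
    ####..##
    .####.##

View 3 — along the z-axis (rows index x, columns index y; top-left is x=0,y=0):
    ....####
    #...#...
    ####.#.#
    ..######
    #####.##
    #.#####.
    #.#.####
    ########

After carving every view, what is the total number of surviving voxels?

199 voxels

full grid |V| = 512
carve view 1 (along y, XZ-mask fill 49/64): 392 voxels remain
carve view 2 (along x, YZ-mask fill 46/64): 283 voxels remain
carve view 3 (along z, XY-mask fill 45/64): 199 voxels remain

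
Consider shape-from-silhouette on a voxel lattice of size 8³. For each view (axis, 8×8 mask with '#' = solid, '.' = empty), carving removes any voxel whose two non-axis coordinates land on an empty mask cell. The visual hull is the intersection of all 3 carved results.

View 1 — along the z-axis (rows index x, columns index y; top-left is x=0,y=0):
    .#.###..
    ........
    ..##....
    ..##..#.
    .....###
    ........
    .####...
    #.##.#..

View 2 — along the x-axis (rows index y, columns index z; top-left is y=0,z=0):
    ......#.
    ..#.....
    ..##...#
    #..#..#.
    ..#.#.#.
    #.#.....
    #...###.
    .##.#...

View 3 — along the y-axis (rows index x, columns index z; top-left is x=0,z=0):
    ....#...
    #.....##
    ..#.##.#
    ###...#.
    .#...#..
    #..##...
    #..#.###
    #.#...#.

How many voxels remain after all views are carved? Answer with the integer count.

start: 8×8×8 = 512 voxels
  1. axis=2 (XY plane), |mask|=20  ⇒  voxels=160
  2. axis=0 (YZ plane), |mask|=20  ⇒  voxels=53
  3. axis=1 (XZ plane), |mask|=25  ⇒  voxels=22

22 voxels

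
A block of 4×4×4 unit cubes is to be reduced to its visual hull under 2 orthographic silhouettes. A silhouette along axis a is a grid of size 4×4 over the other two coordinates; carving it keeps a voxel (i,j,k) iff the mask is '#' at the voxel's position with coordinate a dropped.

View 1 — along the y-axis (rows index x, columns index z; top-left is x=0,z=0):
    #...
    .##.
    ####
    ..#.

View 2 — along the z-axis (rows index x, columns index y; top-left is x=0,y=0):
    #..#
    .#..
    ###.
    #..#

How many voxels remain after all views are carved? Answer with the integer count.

voxel count = 18

initial block: 4^3 = 64
  1. axis=1 (XZ plane), |mask|=8  ⇒  voxels=32
  2. axis=2 (XY plane), |mask|=8  ⇒  voxels=18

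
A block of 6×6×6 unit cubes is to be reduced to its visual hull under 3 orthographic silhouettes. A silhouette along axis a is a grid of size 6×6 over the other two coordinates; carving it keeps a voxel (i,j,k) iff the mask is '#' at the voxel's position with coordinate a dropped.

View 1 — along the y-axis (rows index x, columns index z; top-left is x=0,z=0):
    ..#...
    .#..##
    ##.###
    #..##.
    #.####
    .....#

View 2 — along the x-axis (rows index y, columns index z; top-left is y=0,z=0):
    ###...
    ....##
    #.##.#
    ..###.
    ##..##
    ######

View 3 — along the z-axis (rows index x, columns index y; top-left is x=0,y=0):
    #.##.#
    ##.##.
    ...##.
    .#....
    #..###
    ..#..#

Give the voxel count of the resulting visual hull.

before carving: 216 voxels (6×6×6)
carve view 1 (along y, XZ-mask fill 18/36): 108 voxels remain
carve view 2 (along x, YZ-mask fill 22/36): 67 voxels remain
carve view 3 (along z, XY-mask fill 17/36): 33 voxels remain

voxel count = 33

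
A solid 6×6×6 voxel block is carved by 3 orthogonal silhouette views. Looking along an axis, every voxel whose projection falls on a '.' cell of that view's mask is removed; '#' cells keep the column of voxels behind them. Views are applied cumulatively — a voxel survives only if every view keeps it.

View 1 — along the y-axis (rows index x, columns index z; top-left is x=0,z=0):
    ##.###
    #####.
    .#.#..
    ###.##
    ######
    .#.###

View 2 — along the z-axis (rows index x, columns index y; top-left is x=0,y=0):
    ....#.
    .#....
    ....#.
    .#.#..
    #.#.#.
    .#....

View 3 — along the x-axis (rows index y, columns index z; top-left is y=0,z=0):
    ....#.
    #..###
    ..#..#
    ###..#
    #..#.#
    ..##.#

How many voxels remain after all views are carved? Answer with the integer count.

full grid |V| = 216
step 1: project along y, AND mask (27/36) → |grid| = 162
step 2: project along z, AND mask (9/36) → |grid| = 44
step 3: project along x, AND mask (17/36) → |grid| = 23

voxel count = 23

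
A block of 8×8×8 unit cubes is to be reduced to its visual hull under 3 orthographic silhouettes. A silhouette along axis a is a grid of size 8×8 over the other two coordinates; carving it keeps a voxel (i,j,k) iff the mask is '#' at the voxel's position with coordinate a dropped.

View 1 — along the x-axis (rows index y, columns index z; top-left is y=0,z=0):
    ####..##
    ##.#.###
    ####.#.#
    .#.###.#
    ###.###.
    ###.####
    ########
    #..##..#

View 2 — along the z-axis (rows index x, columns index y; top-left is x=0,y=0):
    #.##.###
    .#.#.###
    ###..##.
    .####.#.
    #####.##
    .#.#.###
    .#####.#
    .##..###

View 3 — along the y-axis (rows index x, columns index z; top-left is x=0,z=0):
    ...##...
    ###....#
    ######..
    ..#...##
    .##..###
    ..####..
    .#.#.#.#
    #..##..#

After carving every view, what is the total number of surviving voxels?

|visual hull| = 133

full grid |V| = 512
  1. axis=0 (YZ plane), |mask|=48  ⇒  voxels=384
  2. axis=2 (XY plane), |mask|=44  ⇒  voxels=266
  3. axis=1 (XZ plane), |mask|=32  ⇒  voxels=133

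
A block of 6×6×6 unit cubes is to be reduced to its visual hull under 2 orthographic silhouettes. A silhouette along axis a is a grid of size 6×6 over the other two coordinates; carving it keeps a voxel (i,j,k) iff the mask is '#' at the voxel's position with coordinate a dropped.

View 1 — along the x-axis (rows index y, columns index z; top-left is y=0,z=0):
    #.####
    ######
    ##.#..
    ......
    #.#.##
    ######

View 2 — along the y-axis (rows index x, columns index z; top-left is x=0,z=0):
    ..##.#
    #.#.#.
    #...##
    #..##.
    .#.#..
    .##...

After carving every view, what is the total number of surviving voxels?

start: 6×6×6 = 216 voxels
  1. axis=0 (YZ plane), |mask|=24  ⇒  voxels=144
  2. axis=1 (XZ plane), |mask|=16  ⇒  voxels=65

|visual hull| = 65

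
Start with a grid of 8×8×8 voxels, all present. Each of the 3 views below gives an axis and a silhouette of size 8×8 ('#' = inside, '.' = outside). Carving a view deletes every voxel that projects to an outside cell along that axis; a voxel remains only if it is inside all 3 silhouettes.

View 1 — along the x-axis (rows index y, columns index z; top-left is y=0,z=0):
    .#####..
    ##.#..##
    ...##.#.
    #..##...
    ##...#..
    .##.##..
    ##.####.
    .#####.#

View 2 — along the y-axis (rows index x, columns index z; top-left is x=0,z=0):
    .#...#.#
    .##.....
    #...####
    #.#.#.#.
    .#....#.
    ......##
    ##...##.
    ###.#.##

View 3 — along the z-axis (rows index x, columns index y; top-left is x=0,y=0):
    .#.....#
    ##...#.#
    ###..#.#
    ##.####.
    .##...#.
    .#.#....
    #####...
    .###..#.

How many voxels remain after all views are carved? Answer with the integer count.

|visual hull| = 65

before carving: 512 voxels (8×8×8)
carve view 1 (along x, YZ-mask fill 35/64): 280 voxels remain
carve view 2 (along y, XZ-mask fill 28/64): 114 voxels remain
carve view 3 (along z, XY-mask fill 31/64): 65 voxels remain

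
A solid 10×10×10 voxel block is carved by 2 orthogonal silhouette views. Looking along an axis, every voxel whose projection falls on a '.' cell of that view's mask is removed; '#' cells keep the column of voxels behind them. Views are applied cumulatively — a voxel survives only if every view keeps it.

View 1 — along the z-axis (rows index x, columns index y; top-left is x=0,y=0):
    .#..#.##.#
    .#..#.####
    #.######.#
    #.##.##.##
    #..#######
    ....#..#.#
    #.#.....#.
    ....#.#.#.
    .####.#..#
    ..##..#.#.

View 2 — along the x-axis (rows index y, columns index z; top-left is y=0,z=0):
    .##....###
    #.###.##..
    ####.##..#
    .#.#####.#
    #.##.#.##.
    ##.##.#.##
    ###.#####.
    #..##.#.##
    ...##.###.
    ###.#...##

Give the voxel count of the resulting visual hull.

remaining voxels: 337

full grid |V| = 1000
carve view 1 (along z, XY-mask fill 53/100): 530 voxels remain
carve view 2 (along x, YZ-mask fill 63/100): 337 voxels remain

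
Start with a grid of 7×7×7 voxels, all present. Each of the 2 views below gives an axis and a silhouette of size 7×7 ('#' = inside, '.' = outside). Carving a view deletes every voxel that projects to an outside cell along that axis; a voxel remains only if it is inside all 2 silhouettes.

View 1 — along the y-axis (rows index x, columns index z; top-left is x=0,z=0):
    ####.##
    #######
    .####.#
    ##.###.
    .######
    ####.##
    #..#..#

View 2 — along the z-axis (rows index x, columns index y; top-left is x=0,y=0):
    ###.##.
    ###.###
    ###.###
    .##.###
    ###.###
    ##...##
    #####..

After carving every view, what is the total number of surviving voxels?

before carving: 343 voxels (7×7×7)
V1 y: intersect with XZ mask (38 set) -- 266 left
V2 z: intersect with XY mask (37 set) -- 202 left

|visual hull| = 202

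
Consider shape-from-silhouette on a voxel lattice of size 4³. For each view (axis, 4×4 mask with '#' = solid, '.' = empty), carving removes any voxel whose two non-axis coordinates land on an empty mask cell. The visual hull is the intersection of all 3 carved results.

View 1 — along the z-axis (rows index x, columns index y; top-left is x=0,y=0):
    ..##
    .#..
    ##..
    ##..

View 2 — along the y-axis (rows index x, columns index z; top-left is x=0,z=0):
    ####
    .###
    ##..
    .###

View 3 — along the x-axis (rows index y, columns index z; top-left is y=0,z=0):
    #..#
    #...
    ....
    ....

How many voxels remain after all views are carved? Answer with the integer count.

start: 4×4×4 = 64 voxels
  1. axis=2 (XY plane), |mask|=7  ⇒  voxels=28
  2. axis=1 (XZ plane), |mask|=12  ⇒  voxels=21
  3. axis=0 (YZ plane), |mask|=3  ⇒  voxels=3

remaining voxels: 3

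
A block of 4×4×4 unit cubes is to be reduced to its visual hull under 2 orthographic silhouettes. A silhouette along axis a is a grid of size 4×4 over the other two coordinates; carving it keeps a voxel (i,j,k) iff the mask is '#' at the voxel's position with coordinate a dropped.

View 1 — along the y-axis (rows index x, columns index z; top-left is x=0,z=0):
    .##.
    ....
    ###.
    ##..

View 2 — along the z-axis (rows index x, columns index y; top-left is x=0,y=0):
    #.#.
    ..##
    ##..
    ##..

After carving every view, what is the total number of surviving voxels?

full grid |V| = 64
after view 1 [y-axis, 7 of 16 cells solid] → remaining = 28
after view 2 [z-axis, 8 of 16 cells solid] → remaining = 14

14 voxels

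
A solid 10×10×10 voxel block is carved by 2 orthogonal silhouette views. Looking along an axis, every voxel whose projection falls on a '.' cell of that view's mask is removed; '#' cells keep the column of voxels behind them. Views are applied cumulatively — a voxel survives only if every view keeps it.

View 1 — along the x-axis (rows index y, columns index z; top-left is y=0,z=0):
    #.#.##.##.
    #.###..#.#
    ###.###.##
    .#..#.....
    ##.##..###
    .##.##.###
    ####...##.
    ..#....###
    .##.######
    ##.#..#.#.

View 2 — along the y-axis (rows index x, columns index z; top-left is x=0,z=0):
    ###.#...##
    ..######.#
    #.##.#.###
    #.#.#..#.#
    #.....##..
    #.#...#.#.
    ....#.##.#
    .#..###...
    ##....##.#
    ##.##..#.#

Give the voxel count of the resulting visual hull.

initial block: 10^3 = 1000
[1] x-view keeps 59 columns → grid now 590
[2] y-view keeps 51 columns → grid now 304

voxel count = 304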